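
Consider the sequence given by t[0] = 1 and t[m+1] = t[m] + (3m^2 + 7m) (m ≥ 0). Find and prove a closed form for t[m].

Claim: t[m] = m^3 + 2m^2 − 3m + 1.

Base case: t[0] = 1, and 0^3 + 2·0^2 − 3·0 + 1 = 1.
Assume t[j] = j^3 + 2j^2 − 3j + 1.
Then t[j+1] = t[j] + (3j^2 + 7j) = (j^3 + 2j^2 − 3j + 1) + (3j^2 + 7j) = j^3 + 5j^2 + 4j + 1,
and (j+1)^3 + 2·(j+1)^2 − 3·(j+1) + 1 = j^3 + 5j^2 + 4j + 1.
By induction, t[m] = m^3 + 2m^2 − 3m + 1 for all m ≥ 0.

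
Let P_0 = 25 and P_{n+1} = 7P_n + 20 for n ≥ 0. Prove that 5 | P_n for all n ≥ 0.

Base case: P_0 = 25 = 5·5, so 5 | P_0.
Assume 5 | P_r, so P_r = 5t for some integer t.
Then P_{r+1} = 7P_r + 20 = 7·(5t) + 20 = 5(7t + 4), so 5 | P_{r+1}.
This completes the inductive step, so 5 | P_n for all n ≥ 0.

5 | P_n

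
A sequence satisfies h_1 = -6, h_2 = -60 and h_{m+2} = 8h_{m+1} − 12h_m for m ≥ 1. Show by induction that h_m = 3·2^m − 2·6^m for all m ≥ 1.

Base cases: h_1 = -6 and 3·2^1 − 2·6^1 = -6; h_2 = -60 and 3·2^2 − 2·6^2 = -60.
Assume h_j = 3·2^j − 2·6^j for all 1 ≤ j ≤ k, where k ≥ 2.
Then h_{k+1} = 8h_k − 12h_{k−1} = 8·(3·2^k − 2·6^k) − 12·(3·2^{k−1} − 2·6^{k−1}) = 3·(8·2 − 12)2^{k−1} − 2·(8·6 − 12)6^{k−1} = 12·2^{k−1} − 72·6^{k−1} = 3·2^{k+1} − 2·6^{k+1}.
This completes the inductive step, so h_m = 3·2^m − 2·6^m for all m ≥ 1.

h_m = 3·2^m − 2·6^m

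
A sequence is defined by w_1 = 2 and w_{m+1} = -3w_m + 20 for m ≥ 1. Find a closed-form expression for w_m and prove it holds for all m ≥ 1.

Claim: w_m = (-3)^m + 5.

Base case: w_1 = 2, and (-3)^1 + 5 = -3 + 5 = 2.
Assume w_r = (-3)^r + 5 for some r ≥ 1.
Then w_{r+1} = -3w_r + 20 = -3·((-3)^r + 5) + 20 = -3·(-3)^r − 15 + 20 = (-3)^{r+1} + 5.
This completes the inductive step, so w_m = (-3)^m + 5 for all m ≥ 1.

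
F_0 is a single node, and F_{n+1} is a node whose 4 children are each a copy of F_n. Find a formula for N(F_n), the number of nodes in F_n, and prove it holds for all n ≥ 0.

Claim: N(F_n) = (4^{n+1} − 1)/3.

Base case: N(F_0) = 1, and (4^{0+1} − 1)/3 = 1.
Assume N(F_r) = (4^{r+1} − 1)/3.
Then N(F_{r+1}) = 1 + 4N(F_r) = 1 + 4·(4^{r+1} − 1)/3 = 1 + (4^{r+2} − 4)/3 = (3 + 4^{r+2} − 4)/3 = (4^{r+2} − 1)/3.
Hence N(F_n) = (4^{n+1} − 1)/3 for every n ≥ 0, by induction.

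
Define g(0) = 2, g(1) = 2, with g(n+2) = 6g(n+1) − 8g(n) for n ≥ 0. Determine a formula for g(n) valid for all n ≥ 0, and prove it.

Claim: g(n) = 3·2^n − 4^n.

Base cases: g(0) = 2 and 3·2^0 − 4^0 = 2; g(1) = 2 and 3·2^1 − 4^1 = 2.
Assume g(j) = 3·2^j − 4^j for all 0 ≤ j ≤ r, where r ≥ 1.
Then g(r+1) = 6g(r) − 8g(r−1) = 6·(3·2^r − 4^r) − 8·(3·2^{r−1} − 4^{r−1}) = 3·(6·2 − 8)2^{r−1} − (6·4 − 8)4^{r−1} = 12·2^{r−1} − 16·4^{r−1} = 3·2^{r+1} − 4^{r+1}.
By strong induction, g(n) = 3·2^n − 4^n for all n ≥ 0.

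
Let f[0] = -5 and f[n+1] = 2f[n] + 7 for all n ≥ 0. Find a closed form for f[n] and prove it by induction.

Claim: f[n] = 2^{n+1} − 7.

Base case: f[0] = -5, and 2^{0+1} − 7 = 2 − 7 = -5.
Assume f[j] = 2^{j+1} − 7 for some j ≥ 0.
Then f[j+1] = 2f[j] + 7 = 2·(2^{j+1} − 7) + 7 = 2^{j+2} − 14 + 7 = 2^{j+2} − 7.
By induction, f[n] = 2^{n+1} − 7 for all n ≥ 0.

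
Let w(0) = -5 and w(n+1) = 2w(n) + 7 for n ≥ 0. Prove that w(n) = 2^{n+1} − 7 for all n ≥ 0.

Base case: w(0) = -5, and 2^{0+1} − 7 = 2 − 7 = -5.
Assume w(j) = 2^{j+1} − 7 for some j ≥ 0.
Then w(j+1) = 2w(j) + 7 = 2·(2^{j+1} − 7) + 7 = 2^{j+2} − 14 + 7 = 2^{j+2} − 7.
Hence w(n) = 2^{n+1} − 7 for every n ≥ 0, by induction.

w(n) = 2^{n+1} − 7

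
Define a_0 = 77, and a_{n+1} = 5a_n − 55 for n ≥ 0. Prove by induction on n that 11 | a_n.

Base case: a_0 = 77 = 11·7, so 11 | a_0.
Assume 11 | a_k, so a_k = 11t for some integer t.
Then a_{k+1} = 5a_k − 55 = 5·(11t) − 55 = 11(5t − 5), so 11 | a_{k+1}.
So the property holds for k+1, and by induction 11 | a_n for all n ≥ 0.

11 | a_n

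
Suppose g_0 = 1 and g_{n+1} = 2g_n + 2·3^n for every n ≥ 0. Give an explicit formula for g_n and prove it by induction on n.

Claim: g_n = -2^n + 2·3^n.

Base case: g_0 = 1, and -2^0 + 2·3^0 = -1 + 2 = 1.
Assume g_j = -2^j + 2·3^j for some j ≥ 0.
Then g_{j+1} = 2g_j + 2·3^j = 2·(-2^j + 2·3^j) + 2·3^j = -2^{j+1} + 4·3^j + 2·3^j = -2^{j+1} + 6·3^j = -2^{j+1} + 2·3^{j+1}.
This completes the inductive step, so g_n = -2^n + 2·3^n for all n ≥ 0.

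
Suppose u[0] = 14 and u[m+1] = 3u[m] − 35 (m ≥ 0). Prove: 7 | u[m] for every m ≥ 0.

Base case: u[0] = 14 = 7·2, so 7 | u[0].
Assume 7 | u[r], so u[r] = 7t for some integer t.
Then u[r+1] = 3u[r] − 35 = 3·(7t) − 35 = 7(3t − 5), so 7 | u[r+1].
By induction, 7 | u[m] for all m ≥ 0.

7 | u[m]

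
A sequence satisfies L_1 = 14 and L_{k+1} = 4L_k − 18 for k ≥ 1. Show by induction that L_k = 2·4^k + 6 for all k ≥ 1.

Base case: L_1 = 14, and 2·4^1 + 6 = 8 + 6 = 14.
Assume L_m = 2·4^m + 6 for some m ≥ 1.
Then L_{m+1} = 4L_m − 18 = 4·(2·4^m + 6) − 18 = 8·4^m + 24 − 18 = 2·4^{m+1} + 6.
By induction, L_k = 2·4^k + 6 for all k ≥ 1.

L_k = 2·4^k + 6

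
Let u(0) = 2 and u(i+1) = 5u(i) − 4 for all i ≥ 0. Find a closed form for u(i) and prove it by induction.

Claim: u(i) = 5^i + 1.

Base case: u(0) = 2, and 5^0 + 1 = 1 + 1 = 2.
Assume u(m) = 5^m + 1 for some m ≥ 0.
Then u(m+1) = 5u(m) − 4 = 5·(5^m + 1) − 4 = 5^{m+1} + 5 − 4 = 5^{m+1} + 1.
So the formula holds for m+1, and by induction u(i) = 5^i + 1 for all i ≥ 0.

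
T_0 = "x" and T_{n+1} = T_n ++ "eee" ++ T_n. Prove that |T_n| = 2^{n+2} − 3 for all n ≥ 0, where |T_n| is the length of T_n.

Base case: |T_0| = 1, and 2^{0+2} − 3 = 1.
Assume |T_m| = 2^{m+2} − 3.
Then |T_{m+1}| = |T_m| + 3 + |T_m| = 2|T_m| + 3 = 2(2^{m+2} − 3) + 3 = 2^{m+3} − 6 + 3 = 2^{m+3} − 3.
This completes the inductive step, so |T_n| = 2^{n+2} − 3 for all n ≥ 0.

|T_n| = 2^{n+2} − 3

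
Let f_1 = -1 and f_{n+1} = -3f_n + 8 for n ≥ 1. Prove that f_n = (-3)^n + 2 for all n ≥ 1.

Base case: f_1 = -1, and (-3)^1 + 2 = -3 + 2 = -1.
Assume f_j = (-3)^j + 2 for some j ≥ 1.
Then f_{j+1} = -3f_j + 8 = -3·((-3)^j + 2) + 8 = -3·(-3)^j − 6 + 8 = (-3)^{j+1} + 2.
So the formula holds for j+1, and by induction f_n = (-3)^n + 2 for all n ≥ 1.

f_n = (-3)^n + 2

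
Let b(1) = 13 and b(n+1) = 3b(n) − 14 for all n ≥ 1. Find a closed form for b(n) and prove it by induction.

Claim: b(n) = 2·3^n + 7.

Base case: b(1) = 13, and 2·3^1 + 7 = 6 + 7 = 13.
Assume b(j) = 2·3^j + 7 for some j ≥ 1.
Then b(j+1) = 3b(j) − 14 = 3·(2·3^j + 7) − 14 = 6·3^j + 21 − 14 = 2·3^{j+1} + 7.
Hence b(n) = 2·3^n + 7 for every n ≥ 1, by induction.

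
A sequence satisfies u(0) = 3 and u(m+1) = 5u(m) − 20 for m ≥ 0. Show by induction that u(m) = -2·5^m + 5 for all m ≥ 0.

Base case: u(0) = 3, and -2·5^0 + 5 = -2 + 5 = 3.
Assume u(r) = -2·5^r + 5 for some r ≥ 0.
Then u(r+1) = 5u(r) − 20 = 5·(-2·5^r + 5) − 20 = -10·5^r + 25 − 20 = -2·5^{r+1} + 5.
By induction, u(m) = -2·5^m + 5 for all m ≥ 0.

u(m) = -2·5^m + 5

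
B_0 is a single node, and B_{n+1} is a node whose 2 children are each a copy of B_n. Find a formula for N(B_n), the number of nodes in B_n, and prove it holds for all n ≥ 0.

Claim: N(B_n) = 2^{n+1} − 1.

Base case: N(B_0) = 1, and 2^{0+1} − 1 = 1.
Assume N(B_k) = 2^{k+1} − 1.
Then N(B_{k+1}) = 1 + 2N(B_k) = 1 + 2(2^{k+1} − 1) = 2^{k+2} − 2 + 1 = 2^{k+2} − 1.
By induction, N(B_n) = 2^{n+1} − 1 for all n ≥ 0.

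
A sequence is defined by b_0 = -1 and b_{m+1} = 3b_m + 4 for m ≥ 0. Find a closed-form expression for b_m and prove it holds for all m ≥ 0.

Claim: b_m = 3^m − 2.

Base case: b_0 = -1, and 3^0 − 2 = 1 − 2 = -1.
Assume b_r = 3^r − 2 for some r ≥ 0.
Then b_{r+1} = 3b_r + 4 = 3·(3^r − 2) + 4 = 3^{r+1} − 6 + 4 = 3^{r+1} − 2.
So the formula holds for r+1, and by induction b_m = 3^m − 2 for all m ≥ 0.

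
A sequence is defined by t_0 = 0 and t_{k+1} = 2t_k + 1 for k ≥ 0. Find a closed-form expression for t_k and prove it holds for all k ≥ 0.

Claim: t_k = 2^k − 1.

Base case: t_0 = 0, and 2^0 − 1 = 1 − 1 = 0.
Assume t_m = 2^m − 1 for some m ≥ 0.
Then t_{m+1} = 2t_m + 1 = 2·(2^m − 1) + 1 = 2^{m+1} − 2 + 1 = 2^{m+1} − 1.
By induction, t_k = 2^k − 1 for all k ≥ 0.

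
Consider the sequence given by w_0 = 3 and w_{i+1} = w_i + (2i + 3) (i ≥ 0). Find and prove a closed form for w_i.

Claim: w_i = i^2 + 2i + 3.

Base case: w_0 = 3, and 0^2 + 2·0 + 3 = 3.
Assume w_m = m^2 + 2m + 3.
Then w_{m+1} = w_m + (2m + 3) = (m^2 + 2m + 3) + (2m + 3) = m^2 + 4m + 6,
and (m+1)^2 + 2·(m+1) + 3 = m^2 + 4m + 6.
By induction, w_i = i^2 + 2i + 3 for all i ≥ 0.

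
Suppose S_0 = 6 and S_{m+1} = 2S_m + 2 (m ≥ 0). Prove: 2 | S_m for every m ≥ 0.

Base case: S_0 = 6 = 2·3, so 2 | S_0.
Assume 2 | S_k, so S_k = 2t for some integer t.
Then S_{k+1} = 2S_k + 2 = 2·(2t) + 2 = 2(2t + 1), so 2 | S_{k+1}.
Hence 2 | S_m for every m ≥ 0, by induction.

2 | S_m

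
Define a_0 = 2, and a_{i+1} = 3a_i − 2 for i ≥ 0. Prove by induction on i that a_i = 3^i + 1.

Base case: a_0 = 2, and 3^0 + 1 = 1 + 1 = 2.
Assume a_k = 3^k + 1 for some k ≥ 0.
Then a_{k+1} = 3a_k − 2 = 3·(3^k + 1) − 2 = 3^{k+1} + 3 − 2 = 3^{k+1} + 1.
So the formula holds for k+1, and by induction a_i = 3^i + 1 for all i ≥ 0.

a_i = 3^i + 1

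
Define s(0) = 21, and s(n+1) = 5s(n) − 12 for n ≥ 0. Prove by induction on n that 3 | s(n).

Base case: s(0) = 21 = 3·7, so 3 | s(0).
Assume 3 | s(r), so s(r) = 3t for some integer t.
Then s(r+1) = 5s(r) − 12 = 5·(3t) − 12 = 3(5t − 4), so 3 | s(r+1).
By induction, 3 | s(n) for all n ≥ 0.

3 | s(n)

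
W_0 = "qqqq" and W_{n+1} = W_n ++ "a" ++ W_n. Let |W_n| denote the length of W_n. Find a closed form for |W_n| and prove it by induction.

Claim: |W_n| = 5·2^n − 1.

Base case: |W_0| = 4, and 5·2^0 − 1 = 4.
Assume |W_k| = 5·2^k − 1.
Then |W_{k+1}| = |W_k| + 1 + |W_k| = 2|W_k| + 1 = 2(5·2^k − 1) + 1 = 5·2^{k+1} − 2 + 1 = 5·2^{k+1} − 1.
By induction, |W_n| = 5·2^n − 1 for all n ≥ 0.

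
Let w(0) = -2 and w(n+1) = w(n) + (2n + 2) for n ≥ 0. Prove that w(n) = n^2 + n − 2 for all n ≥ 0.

Base case: w(0) = -2, and 0^2 + 0 − 2 = -2.
Assume w(r) = r^2 + r − 2.
Then w(r+1) = w(r) + (2r + 2) = (r^2 + r − 2) + (2r + 2) = r^2 + 3r,
and (r+1)^2 + (r+1) − 2 = r^2 + 3r.
Hence w(n) = n^2 + n − 2 for every n ≥ 0, by induction.

w(n) = n^2 + n − 2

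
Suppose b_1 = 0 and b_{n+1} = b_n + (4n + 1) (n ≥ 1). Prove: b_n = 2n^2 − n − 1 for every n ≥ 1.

Base case: b_1 = 0, and 2·1^2 − 1 − 1 = 0.
Assume b_r = 2r^2 − r − 1.
Then b_{r+1} = b_r + (4r + 1) = (2r^2 − r − 1) + (4r + 1) = 2r^2 + 3r,
and 2·(r+1)^2 − (r+1) − 1 = 2r^2 + 3r.
Hence b_n = 2n^2 − n − 1 for every n ≥ 1, by induction.

b_n = 2n^2 − n − 1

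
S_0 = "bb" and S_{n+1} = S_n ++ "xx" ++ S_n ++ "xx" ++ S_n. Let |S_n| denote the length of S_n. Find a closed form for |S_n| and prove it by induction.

Claim: |S_n| = 4·3^n − 2.

Base case: |S_0| = 2, and 4·3^0 − 2 = 2.
Assume |S_m| = 4·3^m − 2.
Then |S_{m+1}| = 3|S_m| + 4 = 3(4·3^m − 2) + 4 = 4·3^{m+1} − 6 + 4 = 4·3^{m+1} − 2.
Hence |S_n| = 4·3^n − 2 for every n ≥ 0, by induction.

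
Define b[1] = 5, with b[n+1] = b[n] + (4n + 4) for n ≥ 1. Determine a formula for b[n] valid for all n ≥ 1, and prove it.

Claim: b[n] = 2n^2 + 2n + 1.

Base case: b[1] = 5, and 2·1^2 + 2·1 + 1 = 5.
Assume b[r] = 2r^2 + 2r + 1.
Then b[r+1] = b[r] + (4r + 4) = (2r^2 + 2r + 1) + (4r + 4) = 2r^2 + 6r + 5,
and 2·(r+1)^2 + 2·(r+1) + 1 = 2r^2 + 6r + 5.
Hence b[n] = 2n^2 + 2n + 1 for every n ≥ 1, by induction.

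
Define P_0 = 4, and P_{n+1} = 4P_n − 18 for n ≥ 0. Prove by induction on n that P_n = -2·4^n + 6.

Base case: P_0 = 4, and -2·4^0 + 6 = -2 + 6 = 4.
Assume P_j = -2·4^j + 6 for some j ≥ 0.
Then P_{j+1} = 4P_j − 18 = 4·(-2·4^j + 6) − 18 = -8·4^j + 24 − 18 = -2·4^{j+1} + 6.
This completes the inductive step, so P_n = -2·4^n + 6 for all n ≥ 0.

P_n = -2·4^n + 6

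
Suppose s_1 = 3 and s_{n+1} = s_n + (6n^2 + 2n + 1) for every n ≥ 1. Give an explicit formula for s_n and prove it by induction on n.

Claim: s_n = 2n^3 − 2n^2 + n + 2.

Base case: s_1 = 3, and 2·1^3 − 2·1^2 + 1 + 2 = 3.
Assume s_k = 2k^3 − 2k^2 + k + 2.
Then s_{k+1} = s_k + (6k^2 + 2k + 1) = (2k^3 − 2k^2 + k + 2) + (6k^2 + 2k + 1) = 2k^3 + 4k^2 + 3k + 3,
and 2·(k+1)^3 − 2·(k+1)^2 + (k+1) + 2 = 2k^3 + 4k^2 + 3k + 3.
By induction, s_n = 2n^3 − 2n^2 + n + 2 for all n ≥ 1.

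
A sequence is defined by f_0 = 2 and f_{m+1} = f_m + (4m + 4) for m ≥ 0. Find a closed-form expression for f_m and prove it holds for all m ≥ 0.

Claim: f_m = 2m^2 + 2m + 2.

Base case: f_0 = 2, and 2·0^2 + 2·0 + 2 = 2.
Assume f_r = 2r^2 + 2r + 2.
Then f_{r+1} = f_r + (4r + 4) = (2r^2 + 2r + 2) + (4r + 4) = 2r^2 + 6r + 6,
and 2·(r+1)^2 + 2·(r+1) + 2 = 2r^2 + 6r + 6.
Hence f_m = 2m^2 + 2m + 2 for every m ≥ 0, by induction.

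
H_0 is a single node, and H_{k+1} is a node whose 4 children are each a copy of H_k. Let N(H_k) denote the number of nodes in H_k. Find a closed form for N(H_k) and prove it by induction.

Claim: N(H_k) = (4^{k+1} − 1)/3.

Base case: N(H_0) = 1, and (4^{0+1} − 1)/3 = 1.
Assume N(H_r) = (4^{r+1} − 1)/3.
Then N(H_{r+1}) = 1 + 4N(H_r) = 1 + 4·(4^{r+1} − 1)/3 = 1 + (4^{r+2} − 4)/3 = (3 + 4^{r+2} − 4)/3 = (4^{r+2} − 1)/3.
Hence N(H_k) = (4^{k+1} − 1)/3 for every k ≥ 0, by induction.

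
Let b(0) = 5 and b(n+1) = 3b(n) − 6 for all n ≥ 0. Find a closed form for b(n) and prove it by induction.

Claim: b(n) = 2·3^n + 3.

Base case: b(0) = 5, and 2·3^0 + 3 = 2 + 3 = 5.
Assume b(r) = 2·3^r + 3 for some r ≥ 0.
Then b(r+1) = 3b(r) − 6 = 3·(2·3^r + 3) − 6 = 6·3^r + 9 − 6 = 2·3^{r+1} + 3.
Hence b(n) = 2·3^n + 3 for every n ≥ 0, by induction.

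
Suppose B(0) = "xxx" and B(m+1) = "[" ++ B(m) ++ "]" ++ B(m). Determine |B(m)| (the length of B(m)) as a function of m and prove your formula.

Claim: |B(m)| = 5·2^m − 2.

Base case: |B(0)| = 3, and 5·2^0 − 2 = 3.
Assume |B(j)| = 5·2^j − 2.
Then |B(j+1)| = 1 + |B(j)| + 1 + |B(j)| = 2|B(j)| + 2 = 2(5·2^j − 2) + 2 = 5·2^{j+1} − 4 + 2 = 5·2^{j+1} − 2.
So the formula holds for j+1, and by induction |B(m)| = 5·2^m − 2 for all m ≥ 0.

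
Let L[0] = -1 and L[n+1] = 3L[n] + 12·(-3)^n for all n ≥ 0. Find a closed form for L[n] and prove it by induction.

Claim: L[n] = 3^n − 2·(-3)^n.

Base case: L[0] = -1, and 3^0 − 2·(-3)^0 = 1 − 2 = -1.
Assume L[r] = 3^r − 2·(-3)^r for some r ≥ 0.
Then L[r+1] = 3L[r] + 12·(-3)^r = 3·(3^r − 2·(-3)^r) + 12·(-3)^r = 3^{r+1} − 6·(-3)^r + 12·(-3)^r = 3^{r+1} + 6·(-3)^r = 3^{r+1} − 2·(-3)^{r+1}.
By induction, L[n] = 3^n − 2·(-3)^n for all n ≥ 0.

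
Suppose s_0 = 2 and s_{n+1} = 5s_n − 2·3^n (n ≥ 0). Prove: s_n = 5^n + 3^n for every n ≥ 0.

Base case: s_0 = 2, and 5^0 + 3^0 = 1 + 1 = 2.
Assume s_j = 5^j + 3^j for some j ≥ 0.
Then s_{j+1} = 5s_j − 2·3^j = 5·(5^j + 3^j) − 2·3^j = 5^{j+1} + 5·3^j − 2·3^j = 5^{j+1} + 3·3^j = 5^{j+1} + 3^{j+1}.
So the formula holds for j+1, and by induction s_n = 5^n + 3^n for all n ≥ 0.

s_n = 5^n + 3^n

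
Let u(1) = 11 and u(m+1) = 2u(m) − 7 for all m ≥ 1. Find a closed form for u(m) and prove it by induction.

Claim: u(m) = 2^{m+1} + 7.

Base case: u(1) = 11, and 2^{1+1} + 7 = 4 + 7 = 11.
Assume u(j) = 2^{j+1} + 7 for some j ≥ 1.
Then u(j+1) = 2u(j) − 7 = 2·(2^{j+1} + 7) − 7 = 2^{j+2} + 14 − 7 = 2^{j+2} + 7.
So the formula holds for j+1, and by induction u(m) = 2^{m+1} + 7 for all m ≥ 1.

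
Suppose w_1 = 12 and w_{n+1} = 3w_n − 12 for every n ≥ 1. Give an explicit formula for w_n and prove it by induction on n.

Claim: w_n = 2·3^n + 6.

Base case: w_1 = 12, and 2·3^1 + 6 = 6 + 6 = 12.
Assume w_r = 2·3^r + 6 for some r ≥ 1.
Then w_{r+1} = 3w_r − 12 = 3·(2·3^r + 6) − 12 = 6·3^r + 18 − 12 = 2·3^{r+1} + 6.
By induction, w_n = 2·3^n + 6 for all n ≥ 1.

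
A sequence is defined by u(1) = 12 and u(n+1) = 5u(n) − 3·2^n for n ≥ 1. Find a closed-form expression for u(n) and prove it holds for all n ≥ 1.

Claim: u(n) = 2·5^n + 2^n.

Base case: u(1) = 12, and 2·5^1 + 2^1 = 10 + 2 = 12.
Assume u(m) = 2·5^m + 2^m for some m ≥ 1.
Then u(m+1) = 5u(m) − 3·2^m = 5·(2·5^m + 2^m) − 3·2^m = 2·5^{m+1} + 5·2^m − 3·2^m = 2·5^{m+1} + 2·2^m = 2·5^{m+1} + 2^{m+1}.
So the formula holds for m+1, and by induction u(n) = 2·5^n + 2^n for all n ≥ 1.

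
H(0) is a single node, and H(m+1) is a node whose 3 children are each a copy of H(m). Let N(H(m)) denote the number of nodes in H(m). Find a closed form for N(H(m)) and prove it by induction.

Claim: N(H(m)) = (3^{m+1} − 1)/2.

Base case: N(H(0)) = 1, and (3^{0+1} − 1)/2 = 1.
Assume N(H(k)) = (3^{k+1} − 1)/2.
Then N(H(k+1)) = 1 + 3N(H(k)) = 1 + 3·(3^{k+1} − 1)/2 = 1 + (3^{k+2} − 3)/2 = (2 + 3^{k+2} − 3)/2 = (3^{k+2} − 1)/2.
By induction, N(H(m)) = (3^{m+1} − 1)/2 for all m ≥ 0.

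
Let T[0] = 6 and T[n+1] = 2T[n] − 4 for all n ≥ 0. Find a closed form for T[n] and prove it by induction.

Claim: T[n] = 2^{n+1} + 4.

Base case: T[0] = 6, and 2^{0+1} + 4 = 2 + 4 = 6.
Assume T[m] = 2^{m+1} + 4 for some m ≥ 0.
Then T[m+1] = 2T[m] − 4 = 2·(2^{m+1} + 4) − 4 = 2^{m+2} + 8 − 4 = 2^{m+2} + 4.
This completes the inductive step, so T[n] = 2^{n+1} + 4 for all n ≥ 0.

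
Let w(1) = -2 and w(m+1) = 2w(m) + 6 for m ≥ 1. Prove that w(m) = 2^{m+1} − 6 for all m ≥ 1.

Base case: w(1) = -2, and 2^{1+1} − 6 = 4 − 6 = -2.
Assume w(r) = 2^{r+1} − 6 for some r ≥ 1.
Then w(r+1) = 2w(r) + 6 = 2·(2^{r+1} − 6) + 6 = 2^{r+2} − 12 + 6 = 2^{r+2} − 6.
So the formula holds for r+1, and by induction w(m) = 2^{m+1} − 6 for all m ≥ 1.

w(m) = 2^{m+1} − 6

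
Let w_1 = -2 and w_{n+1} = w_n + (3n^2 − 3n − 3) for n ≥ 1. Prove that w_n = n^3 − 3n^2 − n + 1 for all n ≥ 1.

Base case: w_1 = -2, and 1^3 − 3·1^2 − 1 + 1 = -2.
Assume w_m = m^3 − 3m^2 − m + 1.
Then w_{m+1} = w_m + (3m^2 − 3m − 3) = (m^3 − 3m^2 − m + 1) + (3m^2 − 3m − 3) = m^3 − 4m − 2,
and (m+1)^3 − 3·(m+1)^2 − (m+1) + 1 = m^3 − 4m − 2.
By induction, w_n = n^3 − 3n^2 − n + 1 for all n ≥ 1.

w_n = n^3 − 3n^2 − n + 1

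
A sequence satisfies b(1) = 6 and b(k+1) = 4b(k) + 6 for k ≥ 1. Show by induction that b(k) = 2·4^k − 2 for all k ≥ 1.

Base case: b(1) = 6, and 2·4^1 − 2 = 8 − 2 = 6.
Assume b(m) = 2·4^m − 2 for some m ≥ 1.
Then b(m+1) = 4b(m) + 6 = 4·(2·4^m − 2) + 6 = 8·4^m − 8 + 6 = 2·4^{m+1} − 2.
So the formula holds for m+1, and by induction b(k) = 2·4^k − 2 for all k ≥ 1.

b(k) = 2·4^k − 2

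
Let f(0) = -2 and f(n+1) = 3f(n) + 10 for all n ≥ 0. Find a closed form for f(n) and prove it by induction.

Claim: f(n) = 3^{n+1} − 5.

Base case: f(0) = -2, and 3^{0+1} − 5 = 3 − 5 = -2.
Assume f(r) = 3^{r+1} − 5 for some r ≥ 0.
Then f(r+1) = 3f(r) + 10 = 3·(3^{r+1} − 5) + 10 = 3^{r+2} − 15 + 10 = 3^{r+2} − 5.
By induction, f(n) = 3^{n+1} − 5 for all n ≥ 0.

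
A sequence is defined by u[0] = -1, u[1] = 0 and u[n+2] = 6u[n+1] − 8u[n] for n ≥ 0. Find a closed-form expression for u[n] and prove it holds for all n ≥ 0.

Claim: u[n] = 4^n − 2·2^n.

Base cases: u[0] = -1 and 4^0 − 2·2^0 = -1; u[1] = 0 and 4^1 − 2·2^1 = 0.
Assume u[j] = 4^j − 2·2^j for all 0 ≤ j ≤ m, where m ≥ 1.
Then u[m+1] = 6u[m] − 8u[m−1] = 6·(4^m − 2·2^m) − 8·(4^{m−1} − 2·2^{m−1}) = (6·4 − 8)4^{m−1} − 2·(6·2 − 8)2^{m−1} = 16·4^{m−1} − 8·2^{m−1} = 4^{m+1} − 2·2^{m+1}.
So the formula holds for m+1, and by strong induction u[n] = 4^n − 2·2^n for all n ≥ 0.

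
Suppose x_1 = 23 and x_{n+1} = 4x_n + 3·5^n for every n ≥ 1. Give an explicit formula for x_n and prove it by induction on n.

Claim: x_n = 2·4^n + 3·5^n.

Base case: x_1 = 23, and 2·4^1 + 3·5^1 = 8 + 15 = 23.
Assume x_k = 2·4^k + 3·5^k for some k ≥ 1.
Then x_{k+1} = 4x_k + 3·5^k = 4·(2·4^k + 3·5^k) + 3·5^k = 2·4^{k+1} + 12·5^k + 3·5^k = 2·4^{k+1} + 15·5^k = 2·4^{k+1} + 3·5^{k+1}.
Hence x_n = 2·4^n + 3·5^n for every n ≥ 1, by induction.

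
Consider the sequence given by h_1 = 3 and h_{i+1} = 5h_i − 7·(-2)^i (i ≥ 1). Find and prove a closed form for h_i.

Claim: h_i = 5^i + (-2)^i.

Base case: h_1 = 3, and 5^1 + (-2)^1 = 5 − 2 = 3.
Assume h_m = 5^m + (-2)^m for some m ≥ 1.
Then h_{m+1} = 5h_m − 7·(-2)^m = 5·(5^m + (-2)^m) − 7·(-2)^m = 5^{m+1} + 5·(-2)^m − 7·(-2)^m = 5^{m+1} − 2·(-2)^m = 5^{m+1} + (-2)^{m+1}.
Hence h_i = 5^i + (-2)^i for every i ≥ 1, by induction.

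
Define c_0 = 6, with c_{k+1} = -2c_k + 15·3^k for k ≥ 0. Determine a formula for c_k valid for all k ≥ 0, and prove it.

Claim: c_k = 3·(-2)^k + 3·3^k.

Base case: c_0 = 6, and 3·(-2)^0 + 3·3^0 = 3 + 3 = 6.
Assume c_j = 3·(-2)^j + 3·3^j for some j ≥ 0.
Then c_{j+1} = -2c_j + 15·3^j = -2·(3·(-2)^j + 3·3^j) + 15·3^j = 3·(-2)^{j+1} − 6·3^j + 15·3^j = 3·(-2)^{j+1} + 9·3^j = 3·(-2)^{j+1} + 3·3^{j+1}.
Hence c_k = 3·(-2)^k + 3·3^k for every k ≥ 0, by induction.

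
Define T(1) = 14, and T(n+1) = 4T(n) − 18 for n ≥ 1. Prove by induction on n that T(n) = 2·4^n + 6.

Base case: T(1) = 14, and 2·4^1 + 6 = 8 + 6 = 14.
Assume T(k) = 2·4^k + 6 for some k ≥ 1.
Then T(k+1) = 4T(k) − 18 = 4·(2·4^k + 6) − 18 = 8·4^k + 24 − 18 = 2·4^{k+1} + 6.
Hence T(n) = 2·4^n + 6 for every n ≥ 1, by induction.

T(n) = 2·4^n + 6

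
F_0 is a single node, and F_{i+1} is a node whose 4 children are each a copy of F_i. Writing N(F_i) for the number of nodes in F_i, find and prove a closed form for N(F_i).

Claim: N(F_i) = (4^{i+1} − 1)/3.

Base case: N(F_0) = 1, and (4^{0+1} − 1)/3 = 1.
Assume N(F_r) = (4^{r+1} − 1)/3.
Then N(F_{r+1}) = 1 + 4N(F_r) = 1 + 4·(4^{r+1} − 1)/3 = 1 + (4^{r+2} − 4)/3 = (3 + 4^{r+2} − 4)/3 = (4^{r+2} − 1)/3.
This completes the inductive step, so N(F_i) = (4^{i+1} − 1)/3 for all i ≥ 0.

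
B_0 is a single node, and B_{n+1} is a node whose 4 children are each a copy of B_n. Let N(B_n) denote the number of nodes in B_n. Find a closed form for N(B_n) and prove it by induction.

Claim: N(B_n) = (4^{n+1} − 1)/3.

Base case: N(B_0) = 1, and (4^{0+1} − 1)/3 = 1.
Assume N(B_r) = (4^{r+1} − 1)/3.
Then N(B_{r+1}) = 1 + 4N(B_r) = 1 + 4·(4^{r+1} − 1)/3 = 1 + (4^{r+2} − 4)/3 = (3 + 4^{r+2} − 4)/3 = (4^{r+2} − 1)/3.
By induction, N(B_n) = (4^{n+1} − 1)/3 for all n ≥ 0.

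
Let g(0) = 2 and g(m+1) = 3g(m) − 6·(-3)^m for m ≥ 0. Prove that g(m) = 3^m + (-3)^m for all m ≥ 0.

Base case: g(0) = 2, and 3^0 + (-3)^0 = 1 + 1 = 2.
Assume g(k) = 3^k + (-3)^k for some k ≥ 0.
Then g(k+1) = 3g(k) − 6·(-3)^k = 3·(3^k + (-3)^k) − 6·(-3)^k = 3^{k+1} + 3·(-3)^k − 6·(-3)^k = 3^{k+1} − 3·(-3)^k = 3^{k+1} + (-3)^{k+1}.
This completes the inductive step, so g(m) = 3^m + (-3)^m for all m ≥ 0.

g(m) = 3^m + (-3)^m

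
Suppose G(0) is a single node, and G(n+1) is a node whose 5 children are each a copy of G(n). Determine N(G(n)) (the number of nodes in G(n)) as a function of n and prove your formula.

Claim: N(G(n)) = (5^{n+1} − 1)/4.

Base case: N(G(0)) = 1, and (5^{0+1} − 1)/4 = 1.
Assume N(G(j)) = (5^{j+1} − 1)/4.
Then N(G(j+1)) = 1 + 5N(G(j)) = 1 + 5·(5^{j+1} − 1)/4 = 1 + (5^{j+2} − 5)/4 = (4 + 5^{j+2} − 5)/4 = (5^{j+2} − 1)/4.
Hence N(G(n)) = (5^{n+1} − 1)/4 for every n ≥ 0, by induction.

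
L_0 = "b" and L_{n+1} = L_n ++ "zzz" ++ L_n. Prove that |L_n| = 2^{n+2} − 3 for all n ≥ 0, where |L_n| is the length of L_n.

Base case: |L_0| = 1, and 2^{0+2} − 3 = 1.
Assume |L_j| = 2^{j+2} − 3.
Then |L_{j+1}| = |L_j| + 3 + |L_j| = 2|L_j| + 3 = 2(2^{j+2} − 3) + 3 = 2^{j+3} − 6 + 3 = 2^{j+3} − 3.
This completes the inductive step, so |L_n| = 2^{n+2} − 3 for all n ≥ 0.

|L_n| = 2^{n+2} − 3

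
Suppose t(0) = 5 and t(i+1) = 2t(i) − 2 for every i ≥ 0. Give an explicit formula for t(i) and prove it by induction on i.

Claim: t(i) = 3·2^i + 2.

Base case: t(0) = 5, and 3·2^0 + 2 = 3 + 2 = 5.
Assume t(r) = 3·2^r + 2 for some r ≥ 0.
Then t(r+1) = 2t(r) − 2 = 2·(3·2^r + 2) − 2 = 6·2^r + 4 − 2 = 3·2^{r+1} + 2.
This completes the inductive step, so t(i) = 3·2^i + 2 for all i ≥ 0.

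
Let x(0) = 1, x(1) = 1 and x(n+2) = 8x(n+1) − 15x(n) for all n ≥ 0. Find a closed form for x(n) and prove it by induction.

Claim: x(n) = 2·3^n − 5^n.

Base cases: x(0) = 1 and 2·3^0 − 5^0 = 1; x(1) = 1 and 2·3^1 − 5^1 = 1.
Assume x(i) = 2·3^i − 5^i for all 0 ≤ i ≤ j, where j ≥ 1.
Then x(j+1) = 8x(j) − 15x(j−1) = 8·(2·3^j − 5^j) − 15·(2·3^{j−1} − 5^{j−1}) = 2·(8·3 − 15)3^{j−1} − (8·5 − 15)5^{j−1} = 18·3^{j−1} − 25·5^{j−1} = 2·3^{j+1} − 5^{j+1}.
So the formula holds for j+1, and by strong induction x(n) = 2·3^n − 5^n for all n ≥ 0.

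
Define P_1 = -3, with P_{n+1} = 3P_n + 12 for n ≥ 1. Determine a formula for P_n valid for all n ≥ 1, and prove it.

Claim: P_n = 3^n − 6.

Base case: P_1 = -3, and 3^1 − 6 = 3 − 6 = -3.
Assume P_m = 3^m − 6 for some m ≥ 1.
Then P_{m+1} = 3P_m + 12 = 3·(3^m − 6) + 12 = 3^{m+1} − 18 + 12 = 3^{m+1} − 6.
By induction, P_n = 3^n − 6 for all n ≥ 1.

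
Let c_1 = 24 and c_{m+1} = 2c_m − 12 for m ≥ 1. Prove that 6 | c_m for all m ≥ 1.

Base case: c_1 = 24 = 6·4, so 6 | c_1.
Assume 6 | c_j, so c_j = 6t for some integer t.
Then c_{j+1} = 2c_j − 12 = 2·(6t) − 12 = 6(2t − 2), so 6 | c_{j+1}.
By induction, 6 | c_m for all m ≥ 1.

6 | c_m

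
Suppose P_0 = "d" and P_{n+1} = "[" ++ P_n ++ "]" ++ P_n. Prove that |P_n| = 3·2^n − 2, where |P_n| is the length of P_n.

Base case: |P_0| = 1, and 3·2^0 − 2 = 1.
Assume |P_r| = 3·2^r − 2.
Then |P_{r+1}| = 1 + |P_r| + 1 + |P_r| = 2|P_r| + 2 = 2(3·2^r − 2) + 2 = 3·2^{r+1} − 4 + 2 = 3·2^{r+1} − 2.
So the formula holds for r+1, and by induction |P_n| = 3·2^n − 2 for all n ≥ 0.

|P_n| = 3·2^n − 2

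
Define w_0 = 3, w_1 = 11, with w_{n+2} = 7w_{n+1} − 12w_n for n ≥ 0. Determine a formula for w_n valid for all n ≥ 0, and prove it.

Claim: w_n = 3^n + 2·4^n.

Base cases: w_0 = 3 and 3^0 + 2·4^0 = 3; w_1 = 11 and 3^1 + 2·4^1 = 11.
Assume w_j = 3^j + 2·4^j for all 0 ≤ j ≤ m, where m ≥ 1.
Then w_{m+1} = 7w_m − 12w_{m−1} = 7·(3^m + 2·4^m) − 12·(3^{m−1} + 2·4^{m−1}) = (7·3 − 12)3^{m−1} + 2·(7·4 − 12)4^{m−1} = 9·3^{m−1} + 32·4^{m−1} = 3^{m+1} + 2·4^{m+1}.
Hence w_n = 3^n + 2·4^n for every n ≥ 0, by strong induction.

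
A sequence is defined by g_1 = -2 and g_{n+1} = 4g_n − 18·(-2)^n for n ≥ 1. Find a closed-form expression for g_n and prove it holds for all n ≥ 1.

Claim: g_n = 4^n + 3·(-2)^n.

Base case: g_1 = -2, and 4^1 + 3·(-2)^1 = 4 − 6 = -2.
Assume g_k = 4^k + 3·(-2)^k for some k ≥ 1.
Then g_{k+1} = 4g_k − 18·(-2)^k = 4·(4^k + 3·(-2)^k) − 18·(-2)^k = 4^{k+1} + 12·(-2)^k − 18·(-2)^k = 4^{k+1} − 6·(-2)^k = 4^{k+1} + 3·(-2)^{k+1}.
This completes the inductive step, so g_n = 4^n + 3·(-2)^n for all n ≥ 1.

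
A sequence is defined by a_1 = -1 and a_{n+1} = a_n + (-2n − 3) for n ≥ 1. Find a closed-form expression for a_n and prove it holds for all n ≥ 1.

Claim: a_n = -n^2 − 2n + 2.

Base case: a_1 = -1, and -1^2 − 2·1 + 2 = -1.
Assume a_r = -r^2 − 2r + 2.
Then a_{r+1} = a_r + (-2r − 3) = (-r^2 − 2r + 2) + (-2r − 3) = -r^2 − 4r − 1,
and -(r+1)^2 − 2·(r+1) + 2 = -r^2 − 4r − 1.
This completes the inductive step, so a_n = -n^2 − 2n + 2 for all n ≥ 1.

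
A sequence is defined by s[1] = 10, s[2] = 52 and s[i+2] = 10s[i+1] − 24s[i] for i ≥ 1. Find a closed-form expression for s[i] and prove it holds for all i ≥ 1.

Claim: s[i] = 4^i + 6^i.

Base cases: s[1] = 10 and 4^1 + 6^1 = 10; s[2] = 52 and 4^2 + 6^2 = 52.
Assume s[t] = 4^t + 6^t for all 1 ≤ t ≤ j, where j ≥ 2.
Then s[j+1] = 10s[j] − 24s[j−1] = 10·(4^j + 6^j) − 24·(4^{j−1} + 6^{j−1}) = (10·4 − 24)4^{j−1} + (10·6 − 24)6^{j−1} = 16·4^{j−1} + 36·6^{j−1} = 4^{j+1} + 6^{j+1}.
By strong induction, s[i] = 4^i + 6^i for all i ≥ 1.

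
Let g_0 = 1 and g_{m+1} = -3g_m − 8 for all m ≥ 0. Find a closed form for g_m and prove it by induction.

Claim: g_m = 3·(-3)^m − 2.

Base case: g_0 = 1, and 3·(-3)^0 − 2 = 3 − 2 = 1.
Assume g_j = 3·(-3)^j − 2 for some j ≥ 0.
Then g_{j+1} = -3g_j − 8 = -3·(3·(-3)^j − 2) − 8 = -9·(-3)^j + 6 − 8 = 3·(-3)^{j+1} − 2.
So the formula holds for j+1, and by induction g_m = 3·(-3)^m − 2 for all m ≥ 0.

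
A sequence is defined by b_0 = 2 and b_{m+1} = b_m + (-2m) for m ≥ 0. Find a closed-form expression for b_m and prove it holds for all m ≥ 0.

Claim: b_m = -m^2 + m + 2.

Base case: b_0 = 2, and -0^2 + 0 + 2 = 2.
Assume b_r = -r^2 + r + 2.
Then b_{r+1} = b_r + (-2r) = (-r^2 + r + 2) + (-2r) = -r^2 − r + 2,
and -(r+1)^2 + (r+1) + 2 = -r^2 − r + 2.
This completes the inductive step, so b_m = -m^2 + m + 2 for all m ≥ 0.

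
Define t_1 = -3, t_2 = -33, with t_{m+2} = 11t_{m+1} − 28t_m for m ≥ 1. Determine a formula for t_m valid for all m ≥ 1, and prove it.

Claim: t_m = -7^m + 4^m.

Base cases: t_1 = -3 and -7^1 + 4^1 = -3; t_2 = -33 and -7^2 + 4^2 = -33.
Assume t_j = -7^j + 4^j for all 1 ≤ j ≤ r, where r ≥ 2.
Then t_{r+1} = 11t_r − 28t_{r−1} = 11·(-7^r + 4^r) − 28·(-7^{r−1} + 4^{r−1}) = -(11·7 − 28)7^{r−1} + (11·4 − 28)4^{r−1} = -49·7^{r−1} + 16·4^{r−1} = -7^{r+1} + 4^{r+1}.
This completes the inductive step, so t_m = -7^m + 4^m for all m ≥ 1.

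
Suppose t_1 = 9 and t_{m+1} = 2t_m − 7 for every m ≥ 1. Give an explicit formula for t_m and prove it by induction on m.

Claim: t_m = 2^m + 7.

Base case: t_1 = 9, and 2^1 + 7 = 2 + 7 = 9.
Assume t_j = 2^j + 7 for some j ≥ 1.
Then t_{j+1} = 2t_j − 7 = 2·(2^j + 7) − 7 = 2^{j+1} + 14 − 7 = 2^{j+1} + 7.
So the formula holds for j+1, and by induction t_m = 2^m + 7 for all m ≥ 1.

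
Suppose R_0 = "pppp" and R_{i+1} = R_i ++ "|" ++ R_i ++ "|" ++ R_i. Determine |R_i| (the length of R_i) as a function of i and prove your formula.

Claim: |R_i| = 5·3^i − 1.

Base case: |R_0| = 4, and 5·3^0 − 1 = 4.
Assume |R_k| = 5·3^k − 1.
Then |R_{k+1}| = 3|R_k| + 2 = 3(5·3^k − 1) + 2 = 5·3^{k+1} − 3 + 2 = 5·3^{k+1} − 1.
Hence |R_i| = 5·3^i − 1 for every i ≥ 0, by induction.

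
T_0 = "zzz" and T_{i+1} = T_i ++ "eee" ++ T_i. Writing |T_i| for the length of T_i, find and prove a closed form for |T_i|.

Claim: |T_i| = 6·2^i − 3.

Base case: |T_0| = 3, and 6·2^0 − 3 = 3.
Assume |T_k| = 6·2^k − 3.
Then |T_{k+1}| = |T_k| + 3 + |T_k| = 2|T_k| + 3 = 2(6·2^k − 3) + 3 = 6·2^{k+1} − 6 + 3 = 6·2^{k+1} − 3.
So the formula holds for k+1, and by induction |T_i| = 6·2^i − 3 for all i ≥ 0.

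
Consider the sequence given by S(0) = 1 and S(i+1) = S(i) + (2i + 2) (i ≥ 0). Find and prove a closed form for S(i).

Claim: S(i) = i^2 + i + 1.

Base case: S(0) = 1, and 0^2 + 0 + 1 = 1.
Assume S(r) = r^2 + r + 1.
Then S(r+1) = S(r) + (2r + 2) = (r^2 + r + 1) + (2r + 2) = r^2 + 3r + 3,
and (r+1)^2 + (r+1) + 1 = r^2 + 3r + 3.
Hence S(i) = i^2 + i + 1 for every i ≥ 0, by induction.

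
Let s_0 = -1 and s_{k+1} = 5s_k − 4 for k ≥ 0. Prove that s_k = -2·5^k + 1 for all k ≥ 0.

Base case: s_0 = -1, and -2·5^0 + 1 = -2 + 1 = -1.
Assume s_m = -2·5^m + 1 for some m ≥ 0.
Then s_{m+1} = 5s_m − 4 = 5·(-2·5^m + 1) − 4 = -10·5^m + 5 − 4 = -2·5^{m+1} + 1.
By induction, s_k = -2·5^k + 1 for all k ≥ 0.

s_k = -2·5^k + 1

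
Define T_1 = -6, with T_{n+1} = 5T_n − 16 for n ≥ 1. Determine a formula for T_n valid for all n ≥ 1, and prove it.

Claim: T_n = -2·5^n + 4.

Base case: T_1 = -6, and -2·5^1 + 4 = -10 + 4 = -6.
Assume T_j = -2·5^j + 4 for some j ≥ 1.
Then T_{j+1} = 5T_j − 16 = 5·(-2·5^j + 4) − 16 = -10·5^j + 20 − 16 = -2·5^{j+1} + 4.
This completes the inductive step, so T_n = -2·5^n + 4 for all n ≥ 1.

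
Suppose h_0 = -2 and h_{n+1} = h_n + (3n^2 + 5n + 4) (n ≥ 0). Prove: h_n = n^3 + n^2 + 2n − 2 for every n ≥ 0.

Base case: h_0 = -2, and 0^3 + 0^2 + 2·0 − 2 = -2.
Assume h_r = r^3 + r^2 + 2r − 2.
Then h_{r+1} = h_r + (3r^2 + 5r + 4) = (r^3 + r^2 + 2r − 2) + (3r^2 + 5r + 4) = r^3 + 4r^2 + 7r + 2,
and (r+1)^3 + (r+1)^2 + 2·(r+1) − 2 = r^3 + 4r^2 + 7r + 2.
This completes the inductive step, so h_n = n^3 + n^2 + 2n − 2 for all n ≥ 0.

h_n = n^3 + n^2 + 2n − 2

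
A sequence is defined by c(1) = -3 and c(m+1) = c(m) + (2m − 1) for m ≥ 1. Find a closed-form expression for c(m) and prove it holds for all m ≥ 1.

Claim: c(m) = m^2 − 2m − 2.

Base case: c(1) = -3, and 1^2 − 2·1 − 2 = -3.
Assume c(j) = j^2 − 2j − 2.
Then c(j+1) = c(j) + (2j − 1) = (j^2 − 2j − 2) + (2j − 1) = j^2 − 3,
and (j+1)^2 − 2·(j+1) − 2 = j^2 − 3.
By induction, c(m) = m^2 − 2m − 2 for all m ≥ 1.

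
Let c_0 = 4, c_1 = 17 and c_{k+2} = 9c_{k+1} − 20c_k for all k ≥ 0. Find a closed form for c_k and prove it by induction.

Claim: c_k = 3·4^k + 5^k.

Base cases: c_0 = 4 and 3·4^0 + 5^0 = 4; c_1 = 17 and 3·4^1 + 5^1 = 17.
Assume c_j = 3·4^j + 5^j for all 0 ≤ j ≤ m, where m ≥ 1.
Then c_{m+1} = 9c_m − 20c_{m−1} = 9·(3·4^m + 5^m) − 20·(3·4^{m−1} + 5^{m−1}) = 3·(9·4 − 20)4^{m−1} + (9·5 − 20)5^{m−1} = 48·4^{m−1} + 25·5^{m−1} = 3·4^{m+1} + 5^{m+1}.
By strong induction, c_k = 3·4^k + 5^k for all k ≥ 0.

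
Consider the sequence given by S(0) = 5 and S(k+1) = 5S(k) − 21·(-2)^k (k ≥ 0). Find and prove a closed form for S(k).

Claim: S(k) = 2·5^k + 3·(-2)^k.

Base case: S(0) = 5, and 2·5^0 + 3·(-2)^0 = 2 + 3 = 5.
Assume S(j) = 2·5^j + 3·(-2)^j for some j ≥ 0.
Then S(j+1) = 5S(j) − 21·(-2)^j = 5·(2·5^j + 3·(-2)^j) − 21·(-2)^j = 2·5^{j+1} + 15·(-2)^j − 21·(-2)^j = 2·5^{j+1} − 6·(-2)^j = 2·5^{j+1} + 3·(-2)^{j+1}.
This completes the inductive step, so S(k) = 2·5^k + 3·(-2)^k for all k ≥ 0.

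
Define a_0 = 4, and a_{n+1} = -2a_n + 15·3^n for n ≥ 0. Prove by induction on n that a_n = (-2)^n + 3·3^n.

Base case: a_0 = 4, and (-2)^0 + 3·3^0 = 1 + 3 = 4.
Assume a_k = (-2)^k + 3·3^k for some k ≥ 0.
Then a_{k+1} = -2a_k + 15·3^k = -2·((-2)^k + 3·3^k) + 15·3^k = (-2)^{k+1} − 6·3^k + 15·3^k = (-2)^{k+1} + 9·3^k = (-2)^{k+1} + 3·3^{k+1}.
So the formula holds for k+1, and by induction a_n = (-2)^n + 3·3^n for all n ≥ 0.

a_n = (-2)^n + 3·3^n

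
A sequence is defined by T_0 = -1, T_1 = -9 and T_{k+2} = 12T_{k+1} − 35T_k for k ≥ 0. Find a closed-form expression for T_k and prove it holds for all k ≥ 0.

Claim: T_k = 5^k − 2·7^k.

Base cases: T_0 = -1 and 5^0 − 2·7^0 = -1; T_1 = -9 and 5^1 − 2·7^1 = -9.
Assume T_i = 5^i − 2·7^i for all 0 ≤ i ≤ j, where j ≥ 1.
Then T_{j+1} = 12T_j − 35T_{j−1} = 12·(5^j − 2·7^j) − 35·(5^{j−1} − 2·7^{j−1}) = (12·5 − 35)5^{j−1} − 2·(12·7 − 35)7^{j−1} = 25·5^{j−1} − 98·7^{j−1} = 5^{j+1} − 2·7^{j+1}.
Hence T_k = 5^k − 2·7^k for every k ≥ 0, by strong induction.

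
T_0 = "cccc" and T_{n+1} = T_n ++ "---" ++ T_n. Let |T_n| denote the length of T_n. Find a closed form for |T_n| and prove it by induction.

Claim: |T_n| = 7·2^n − 3.

Base case: |T_0| = 4, and 7·2^0 − 3 = 4.
Assume |T_j| = 7·2^j − 3.
Then |T_{j+1}| = |T_j| + 3 + |T_j| = 2|T_j| + 3 = 2(7·2^j − 3) + 3 = 7·2^{j+1} − 6 + 3 = 7·2^{j+1} − 3.
So the formula holds for j+1, and by induction |T_n| = 7·2^n − 3 for all n ≥ 0.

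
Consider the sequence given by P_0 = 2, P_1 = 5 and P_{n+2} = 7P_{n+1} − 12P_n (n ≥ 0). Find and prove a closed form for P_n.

Claim: P_n = 3·3^n − 4^n.

Base cases: P_0 = 2 and 3·3^0 − 4^0 = 2; P_1 = 5 and 3·3^1 − 4^1 = 5.
Assume P_j = 3·3^j − 4^j for all 0 ≤ j ≤ m, where m ≥ 1.
Then P_{m+1} = 7P_m − 12P_{m−1} = 7·(3·3^m − 4^m) − 12·(3·3^{m−1} − 4^{m−1}) = 3·(7·3 − 12)3^{m−1} − (7·4 − 12)4^{m−1} = 27·3^{m−1} − 16·4^{m−1} = 3·3^{m+1} − 4^{m+1}.
Hence P_n = 3·3^n − 4^n for every n ≥ 0, by strong induction.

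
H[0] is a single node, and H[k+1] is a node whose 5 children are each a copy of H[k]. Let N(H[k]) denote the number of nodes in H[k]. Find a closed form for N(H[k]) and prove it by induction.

Claim: N(H[k]) = (5^{k+1} − 1)/4.

Base case: N(H[0]) = 1, and (5^{0+1} − 1)/4 = 1.
Assume N(H[j]) = (5^{j+1} − 1)/4.
Then N(H[j+1]) = 1 + 5N(H[j]) = 1 + 5·(5^{j+1} − 1)/4 = 1 + (5^{j+2} − 5)/4 = (4 + 5^{j+2} − 5)/4 = (5^{j+2} − 1)/4.
So the formula holds for j+1, and by induction N(H[k]) = (5^{k+1} − 1)/4 for all k ≥ 0.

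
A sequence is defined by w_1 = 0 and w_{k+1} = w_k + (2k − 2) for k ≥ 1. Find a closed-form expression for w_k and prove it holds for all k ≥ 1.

Claim: w_k = k^2 − 3k + 2.

Base case: w_1 = 0, and 1^2 − 3·1 + 2 = 0.
Assume w_m = m^2 − 3m + 2.
Then w_{m+1} = w_m + (2m − 2) = (m^2 − 3m + 2) + (2m − 2) = m^2 − m,
and (m+1)^2 − 3·(m+1) + 2 = m^2 − m.
Hence w_k = k^2 − 3k + 2 for every k ≥ 1, by induction.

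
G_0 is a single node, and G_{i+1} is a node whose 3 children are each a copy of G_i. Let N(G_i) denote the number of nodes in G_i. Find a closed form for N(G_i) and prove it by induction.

Claim: N(G_i) = (3^{i+1} − 1)/2.

Base case: N(G_0) = 1, and (3^{0+1} − 1)/2 = 1.
Assume N(G_m) = (3^{m+1} − 1)/2.
Then N(G_{m+1}) = 1 + 3N(G_m) = 1 + 3·(3^{m+1} − 1)/2 = 1 + (3^{m+2} − 3)/2 = (2 + 3^{m+2} − 3)/2 = (3^{m+2} − 1)/2.
So the formula holds for m+1, and by induction N(G_i) = (3^{i+1} − 1)/2 for all i ≥ 0.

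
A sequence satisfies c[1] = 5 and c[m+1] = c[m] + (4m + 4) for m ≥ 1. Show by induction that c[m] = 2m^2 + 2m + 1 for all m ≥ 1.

Base case: c[1] = 5, and 2·1^2 + 2·1 + 1 = 5.
Assume c[j] = 2j^2 + 2j + 1.
Then c[j+1] = c[j] + (4j + 4) = (2j^2 + 2j + 1) + (4j + 4) = 2j^2 + 6j + 5,
and 2·(j+1)^2 + 2·(j+1) + 1 = 2j^2 + 6j + 5.
Hence c[m] = 2m^2 + 2m + 1 for every m ≥ 1, by induction.

c[m] = 2m^2 + 2m + 1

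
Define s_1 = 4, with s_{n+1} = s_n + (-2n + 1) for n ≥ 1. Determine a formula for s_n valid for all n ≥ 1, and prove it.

Claim: s_n = -n^2 + 2n + 3.

Base case: s_1 = 4, and -1^2 + 2·1 + 3 = 4.
Assume s_m = -m^2 + 2m + 3.
Then s_{m+1} = s_m + (-2m + 1) = (-m^2 + 2m + 3) + (-2m + 1) = -m^2 + 4,
and -(m+1)^2 + 2·(m+1) + 3 = -m^2 + 4.
Hence s_n = -n^2 + 2n + 3 for every n ≥ 1, by induction.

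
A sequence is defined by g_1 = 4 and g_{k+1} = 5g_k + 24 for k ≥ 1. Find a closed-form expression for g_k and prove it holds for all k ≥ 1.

Claim: g_k = 2·5^k − 6.

Base case: g_1 = 4, and 2·5^1 − 6 = 10 − 6 = 4.
Assume g_r = 2·5^r − 6 for some r ≥ 1.
Then g_{r+1} = 5g_r + 24 = 5·(2·5^r − 6) + 24 = 10·5^r − 30 + 24 = 2·5^{r+1} − 6.
By induction, g_k = 2·5^k − 6 for all k ≥ 1.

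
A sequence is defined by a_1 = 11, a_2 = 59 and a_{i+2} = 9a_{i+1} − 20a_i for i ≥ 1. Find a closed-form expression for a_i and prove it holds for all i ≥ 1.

Claim: a_i = 3·5^i − 4^i.

Base cases: a_1 = 11 and 3·5^1 − 4^1 = 11; a_2 = 59 and 3·5^2 − 4^2 = 59.
Assume a_j = 3·5^j − 4^j for all 1 ≤ j ≤ m, where m ≥ 2.
Then a_{m+1} = 9a_m − 20a_{m−1} = 9·(3·5^m − 4^m) − 20·(3·5^{m−1} − 4^{m−1}) = 3·(9·5 − 20)5^{m−1} − (9·4 − 20)4^{m−1} = 75·5^{m−1} − 16·4^{m−1} = 3·5^{m+1} − 4^{m+1}.
Hence a_i = 3·5^i − 4^i for every i ≥ 1, by strong induction.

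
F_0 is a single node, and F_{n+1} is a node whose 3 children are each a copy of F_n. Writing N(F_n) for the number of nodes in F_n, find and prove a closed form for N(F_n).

Claim: N(F_n) = (3^{n+1} − 1)/2.

Base case: N(F_0) = 1, and (3^{0+1} − 1)/2 = 1.
Assume N(F_m) = (3^{m+1} − 1)/2.
Then N(F_{m+1}) = 1 + 3N(F_m) = 1 + 3·(3^{m+1} − 1)/2 = 1 + (3^{m+2} − 3)/2 = (2 + 3^{m+2} − 3)/2 = (3^{m+2} − 1)/2.
By induction, N(F_n) = (3^{n+1} − 1)/2 for all n ≥ 0.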